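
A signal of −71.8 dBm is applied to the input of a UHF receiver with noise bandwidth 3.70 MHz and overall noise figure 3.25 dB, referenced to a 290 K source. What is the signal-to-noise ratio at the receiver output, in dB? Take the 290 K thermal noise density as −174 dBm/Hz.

33.3 dB

Noise floor: N = −174 + 10 log₁₀(B) + NF
10 log₁₀(3.70×10⁶) = 65.68 dB
N = −174 + 65.68 + 3.25 = −105.07 dBm
SNR = P_sig − N = −71.8 − (−105.07) = 33.27 dB → 33.3 dB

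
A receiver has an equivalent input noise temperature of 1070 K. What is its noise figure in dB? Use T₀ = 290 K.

6.71 dB

F = 1 + T_e/T₀ = 1 + 1070/290 = 4.68966
NF = 10 log₁₀(4.68966) = 6.71 dB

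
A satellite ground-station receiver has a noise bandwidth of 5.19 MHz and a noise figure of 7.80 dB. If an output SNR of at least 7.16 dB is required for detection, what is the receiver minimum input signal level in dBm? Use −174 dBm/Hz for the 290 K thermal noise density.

−91.9 dBm

Sensitivity = −174 + 10 log₁₀(B) + NF + SNR_min
= −174 + 67.15 + 7.80 + 7.16
= −91.89 dBm → −91.9 dBm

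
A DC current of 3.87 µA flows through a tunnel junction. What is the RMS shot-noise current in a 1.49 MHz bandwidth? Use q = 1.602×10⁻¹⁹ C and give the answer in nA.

1.36 nA

I_n = √(2qI·B)
2qI·B = 2 × 1.602×10⁻¹⁹ × 3.87×10⁻⁶ × 1.49×10⁶ = 1.85×10⁻¹⁸ A²
I_n = √(1.85×10⁻¹⁸) = 1.36×10⁻⁹ A = 1.36 nA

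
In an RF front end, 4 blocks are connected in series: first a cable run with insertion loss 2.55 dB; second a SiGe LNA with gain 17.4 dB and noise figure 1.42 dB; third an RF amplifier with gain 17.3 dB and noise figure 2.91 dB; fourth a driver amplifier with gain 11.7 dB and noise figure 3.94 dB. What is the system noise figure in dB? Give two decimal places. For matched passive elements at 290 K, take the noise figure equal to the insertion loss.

Convert to linear (a loss of L dB is a gain of −L dB): F_i = 10^(NF_i/10), G_i = 10^(G_i,dB/10)
  Stage 1: F_1 = 10^(2.55/10) = 1.799, G_1 = 10^(−2.55/10) = 0.5559
  Stage 2: F_2 = 10^(1.42/10) = 1.387, G_2 = 10^(17.4/10) = 54.95
  Stage 3: F_3 = 10^(2.91/10) = 1.954, G_3 = 10^(17.3/10) = 53.70
  Stage 4: F_4 = 10^(3.94/10) = 2.477, G_4 = 10^(11.7/10) = 14.79
Friis cascade:
  F = 1.799 + (1.387 − 1)/0.5559 + (1.954 − 1)/30.55 + (2.477 − 1)/1641 = 2.527
NF = 10 log₁₀(2.527) = 4.03 dB

4.03 dB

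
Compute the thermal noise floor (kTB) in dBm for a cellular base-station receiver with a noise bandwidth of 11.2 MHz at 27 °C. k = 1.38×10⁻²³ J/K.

T = 27 °C + 273.15 = 300.15 K
P_n = kTB = 1.38×10⁻²³ × 300.15 × 1.12×10⁷ = 4.64×10⁻¹⁴ W
In dBm: 10 log₁₀(4.64×10⁻¹⁴ / 10⁻³) = −103.3 dBm

−103.3 dBm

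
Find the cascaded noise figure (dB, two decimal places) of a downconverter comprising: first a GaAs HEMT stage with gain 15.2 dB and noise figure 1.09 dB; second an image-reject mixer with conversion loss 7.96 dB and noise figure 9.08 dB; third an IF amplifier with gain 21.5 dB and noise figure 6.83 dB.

Convert to linear (a loss of L dB is a gain of −L dB): F_i = 10^(NF_i/10), G_i = 10^(G_i,dB/10)
  Stage 1: F_1 = 10^(1.09/10) = 1.285, G_1 = 10^(15.2/10) = 33.11
  Stage 2: F_2 = 10^(9.08/10) = 8.091, G_2 = 10^(−7.96/10) = 0.1600
  Stage 3: F_3 = 10^(6.83/10) = 4.819, G_3 = 10^(21.5/10) = 141.3
Friis cascade:
  F = 1.285 + (8.091 − 1)/33.11 + (4.819 − 1)/5.297 = 2.221
NF = 10 log₁₀(2.221) = 3.46 dB

3.46 dB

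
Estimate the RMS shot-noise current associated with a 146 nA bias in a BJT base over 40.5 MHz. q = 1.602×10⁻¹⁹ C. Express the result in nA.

I_n = √(2qI·B)
2qI·B = 2 × 1.602×10⁻¹⁹ × 1.46×10⁻⁷ × 4.05×10⁷ = 1.89×10⁻¹⁸ A²
I_n = √(1.89×10⁻¹⁸) = 1.38×10⁻⁹ A = 1.38 nA

1.38 nA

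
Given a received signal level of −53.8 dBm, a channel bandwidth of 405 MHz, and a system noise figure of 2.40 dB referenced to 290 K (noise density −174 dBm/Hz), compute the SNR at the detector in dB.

31.7 dB

Noise floor: N = −174 + 10 log₁₀(B) + NF
10 log₁₀(4.05×10⁸) = 86.07 dB
N = −174 + 86.07 + 2.40 = −85.53 dBm
SNR = P_sig − N = −53.8 − (−85.53) = 31.73 dB → 31.7 dB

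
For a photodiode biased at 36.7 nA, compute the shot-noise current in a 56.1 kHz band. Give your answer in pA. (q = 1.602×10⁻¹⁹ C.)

25.7 pA

I_n = √(2qI·B)
2qI·B = 2 × 1.602×10⁻¹⁹ × 3.67×10⁻⁸ × 5.61×10⁴ = 6.60×10⁻²² A²
I_n = √(6.60×10⁻²²) = 2.57×10⁻¹¹ A = 25.7 pA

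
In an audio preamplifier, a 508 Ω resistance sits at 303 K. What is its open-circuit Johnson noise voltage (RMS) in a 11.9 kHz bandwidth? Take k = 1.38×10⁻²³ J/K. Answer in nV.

V_n = √(4kTRB)
4kTRB = 4 × 1.38×10⁻²³ × 303 × 5.08×10² × 1.19×10⁴ = 1.01×10⁻¹³ V²
V_n = √(1.01×10⁻¹³) = 3.18×10⁻⁷ V = 318 nV

318 nV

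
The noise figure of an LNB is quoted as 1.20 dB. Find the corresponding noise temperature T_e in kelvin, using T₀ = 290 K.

92.3 K

F = 10^(1.20/10) = 1.31826
T_e = (F − 1)·T₀ = (1.31826 − 1) × 290 = 92.3 K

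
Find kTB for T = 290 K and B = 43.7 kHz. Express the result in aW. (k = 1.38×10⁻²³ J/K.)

175 aW

P_n = kTB = 1.38×10⁻²³ × 290 × 4.37×10⁴ = 1.75×10⁻¹⁶ W = 175 aW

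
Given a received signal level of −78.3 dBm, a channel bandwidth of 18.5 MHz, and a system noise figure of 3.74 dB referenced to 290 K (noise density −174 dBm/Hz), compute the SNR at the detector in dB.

19.3 dB

Noise floor: N = −174 + 10 log₁₀(B) + NF
10 log₁₀(1.85×10⁷) = 72.67 dB
N = −174 + 72.67 + 3.74 = −97.59 dBm
SNR = P_sig − N = −78.3 − (−97.59) = 19.29 dB → 19.3 dB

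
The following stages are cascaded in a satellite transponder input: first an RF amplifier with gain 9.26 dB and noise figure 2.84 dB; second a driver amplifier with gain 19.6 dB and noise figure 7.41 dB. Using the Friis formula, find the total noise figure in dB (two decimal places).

Convert to linear (a loss of L dB is a gain of −L dB): F_i = 10^(NF_i/10), G_i = 10^(G_i,dB/10)
  Stage 1: F_1 = 10^(2.84/10) = 1.923, G_1 = 10^(9.26/10) = 8.433
  Stage 2: F_2 = 10^(7.41/10) = 5.508, G_2 = 10^(19.6/10) = 91.20
Friis cascade:
  F = 1.923 + (5.508 − 1)/8.433 = 2.458
NF = 10 log₁₀(2.458) = 3.91 dB

3.91 dB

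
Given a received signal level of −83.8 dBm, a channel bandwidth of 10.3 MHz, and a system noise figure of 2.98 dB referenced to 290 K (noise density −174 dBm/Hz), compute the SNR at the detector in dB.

Noise floor: N = −174 + 10 log₁₀(B) + NF
10 log₁₀(1.03×10⁷) = 70.13 dB
N = −174 + 70.13 + 2.98 = −100.89 dBm
SNR = P_sig − N = −83.8 − (−100.89) = 17.09 dB → 17.1 dB

17.1 dB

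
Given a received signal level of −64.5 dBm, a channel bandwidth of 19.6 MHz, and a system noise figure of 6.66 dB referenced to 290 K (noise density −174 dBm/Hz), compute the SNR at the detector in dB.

Noise floor: N = −174 + 10 log₁₀(B) + NF
10 log₁₀(1.96×10⁷) = 72.92 dB
N = −174 + 72.92 + 6.66 = −94.42 dBm
SNR = P_sig − N = −64.5 − (−94.42) = 29.92 dB → 29.9 dB

29.9 dB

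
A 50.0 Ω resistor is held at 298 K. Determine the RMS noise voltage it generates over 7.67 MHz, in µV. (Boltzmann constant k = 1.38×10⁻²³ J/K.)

V_n = √(4kTRB)
4kTRB = 4 × 1.38×10⁻²³ × 298 × 5.00×10¹ × 7.67×10⁶ = 6.31×10⁻¹² V²
V_n = √(6.31×10⁻¹²) = 2.51×10⁻⁶ V = 2.51 µV

2.51 µV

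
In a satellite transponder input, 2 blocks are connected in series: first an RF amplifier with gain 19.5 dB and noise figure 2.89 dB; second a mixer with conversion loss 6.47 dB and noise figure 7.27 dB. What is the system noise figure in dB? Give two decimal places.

Convert to linear (a loss of L dB is a gain of −L dB): F_i = 10^(NF_i/10), G_i = 10^(G_i,dB/10)
  Stage 1: F_1 = 10^(2.89/10) = 1.945, G_1 = 10^(19.5/10) = 89.13
  Stage 2: F_2 = 10^(7.27/10) = 5.333, G_2 = 10^(−6.47/10) = 0.2254
Friis cascade:
  F = 1.945 + (5.333 − 1)/89.13 = 1.994
NF = 10 log₁₀(1.994) = 3.00 dB

3.00 dB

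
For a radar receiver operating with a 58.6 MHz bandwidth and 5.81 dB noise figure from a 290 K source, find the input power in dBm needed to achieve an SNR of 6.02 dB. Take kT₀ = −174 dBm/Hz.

Sensitivity = −174 + 10 log₁₀(B) + NF + SNR_min
= −174 + 77.68 + 5.81 + 6.02
= −84.49 dBm → −84.5 dBm

−84.5 dBm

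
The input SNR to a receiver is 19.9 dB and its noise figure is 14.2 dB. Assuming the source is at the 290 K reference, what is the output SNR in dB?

By definition F = SNR_in/SNR_out, so in dB: SNR_out = SNR_in − NF
SNR_out = 19.9 − 14.2 = 5.7 dB

5.7 dB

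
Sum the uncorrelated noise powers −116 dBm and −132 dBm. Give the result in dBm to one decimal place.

−115.9 dBm

Convert to linear, add, convert back:
P₁ = 2.51×10⁻¹⁵ W, P₂ = 6.31×10⁻¹⁷ W
P_tot = 2.57×10⁻¹⁵ W → 10 log₁₀(P_tot / 10⁻³) = −115.9 dBm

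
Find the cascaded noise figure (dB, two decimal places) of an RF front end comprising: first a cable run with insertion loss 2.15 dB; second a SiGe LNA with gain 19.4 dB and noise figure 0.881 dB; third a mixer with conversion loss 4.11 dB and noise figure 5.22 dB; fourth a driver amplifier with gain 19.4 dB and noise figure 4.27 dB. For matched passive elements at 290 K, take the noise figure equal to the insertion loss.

3.29 dB

Convert to linear (a loss of L dB is a gain of −L dB): F_i = 10^(NF_i/10), G_i = 10^(G_i,dB/10)
  Stage 1: F_1 = 10^(2.15/10) = 1.641, G_1 = 10^(−2.15/10) = 0.6095
  Stage 2: F_2 = 10^(0.881/10) = 1.225, G_2 = 10^(19.4/10) = 87.10
  Stage 3: F_3 = 10^(5.22/10) = 3.327, G_3 = 10^(−4.11/10) = 0.3882
  Stage 4: F_4 = 10^(4.27/10) = 2.673, G_4 = 10^(19.4/10) = 87.10
Friis cascade:
  F = 1.641 + (1.225 − 1)/0.6095 + (3.327 − 1)/53.09 + (2.673 − 1)/20.61 = 2.135
NF = 10 log₁₀(2.135) = 3.29 dB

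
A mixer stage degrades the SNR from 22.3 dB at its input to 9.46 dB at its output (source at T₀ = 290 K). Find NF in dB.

NF (dB) = SNR_in(dB) − SNR_out(dB) when the source is at T₀
NF = 22.3 − 9.46 = 12.84 dB

12.84 dB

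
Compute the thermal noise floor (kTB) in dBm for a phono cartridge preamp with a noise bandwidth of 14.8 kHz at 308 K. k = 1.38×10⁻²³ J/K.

P_n = kTB = 1.38×10⁻²³ × 308 × 1.48×10⁴ = 6.29×10⁻¹⁷ W
In dBm: 10 log₁₀(6.29×10⁻¹⁷ / 10⁻³) = −132.0 dBm

−132.0 dBm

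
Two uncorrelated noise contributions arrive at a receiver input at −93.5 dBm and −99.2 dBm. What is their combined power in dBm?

−92.5 dBm

Convert to linear, add, convert back:
P₁ = 4.47×10⁻¹³ W, P₂ = 1.20×10⁻¹³ W
P_tot = 5.67×10⁻¹³ W → 10 log₁₀(P_tot / 10⁻³) = −92.5 dBm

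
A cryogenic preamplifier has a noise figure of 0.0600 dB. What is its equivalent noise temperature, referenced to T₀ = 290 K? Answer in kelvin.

4.03 K

F = 10^(0.0600/10) = 1.01391
T_e = (F − 1)·T₀ = (1.01391 − 1) × 290 = 4.03 K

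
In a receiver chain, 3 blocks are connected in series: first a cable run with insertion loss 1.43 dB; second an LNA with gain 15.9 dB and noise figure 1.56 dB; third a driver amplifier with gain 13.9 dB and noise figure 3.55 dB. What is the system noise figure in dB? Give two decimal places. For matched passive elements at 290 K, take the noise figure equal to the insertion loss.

Convert to linear (a loss of L dB is a gain of −L dB): F_i = 10^(NF_i/10), G_i = 10^(G_i,dB/10)
  Stage 1: F_1 = 10^(1.43/10) = 1.390, G_1 = 10^(−1.43/10) = 0.7194
  Stage 2: F_2 = 10^(1.56/10) = 1.432, G_2 = 10^(15.9/10) = 38.90
  Stage 3: F_3 = 10^(3.55/10) = 2.265, G_3 = 10^(13.9/10) = 24.55
Friis cascade:
  F = 1.390 + (1.432 − 1)/0.7194 + (2.265 − 1)/27.99 = 2.036
NF = 10 log₁₀(2.036) = 3.09 dB

3.09 dB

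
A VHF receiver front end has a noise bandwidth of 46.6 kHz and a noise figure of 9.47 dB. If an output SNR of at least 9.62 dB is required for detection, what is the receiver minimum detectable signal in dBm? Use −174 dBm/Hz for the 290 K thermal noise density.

Sensitivity = −174 + 10 log₁₀(B) + NF + SNR_min
= −174 + 46.68 + 9.47 + 9.62
= −108.23 dBm → −108.2 dBm

−108.2 dBm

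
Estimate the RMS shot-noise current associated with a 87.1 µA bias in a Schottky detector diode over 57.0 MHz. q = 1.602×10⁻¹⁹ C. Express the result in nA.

39.9 nA

I_n = √(2qI·B)
2qI·B = 2 × 1.602×10⁻¹⁹ × 8.71×10⁻⁵ × 5.70×10⁷ = 1.59×10⁻¹⁵ A²
I_n = √(1.59×10⁻¹⁵) = 3.99×10⁻⁸ A = 39.9 nA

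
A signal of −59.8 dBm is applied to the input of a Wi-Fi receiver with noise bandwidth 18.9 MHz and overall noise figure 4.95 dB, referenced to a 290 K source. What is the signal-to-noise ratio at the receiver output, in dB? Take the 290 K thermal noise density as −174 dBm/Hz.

Noise floor: N = −174 + 10 log₁₀(B) + NF
10 log₁₀(1.89×10⁷) = 72.76 dB
N = −174 + 72.76 + 4.95 = −96.29 dBm
SNR = P_sig − N = −59.8 − (−96.29) = 36.49 dB → 36.5 dB

36.5 dB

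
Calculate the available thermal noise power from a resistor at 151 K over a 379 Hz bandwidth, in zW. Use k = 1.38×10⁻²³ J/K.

790 zW

P_n = kTB = 1.38×10⁻²³ × 151 × 3.79×10² = 7.90×10⁻¹⁹ W = 790 zW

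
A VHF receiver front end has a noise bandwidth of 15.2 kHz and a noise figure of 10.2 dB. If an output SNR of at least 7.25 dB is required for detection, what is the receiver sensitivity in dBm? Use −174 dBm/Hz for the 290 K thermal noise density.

Sensitivity = −174 + 10 log₁₀(B) + NF + SNR_min
= −174 + 41.82 + 10.2 + 7.25
= −114.73 dBm → −114.7 dBm

−114.7 dBm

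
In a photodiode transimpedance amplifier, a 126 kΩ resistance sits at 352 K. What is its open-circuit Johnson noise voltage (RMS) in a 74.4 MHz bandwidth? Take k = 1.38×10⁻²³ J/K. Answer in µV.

427 µV

V_n = √(4kTRB)
4kTRB = 4 × 1.38×10⁻²³ × 352 × 1.26×10⁵ × 7.44×10⁷ = 1.82×10⁻⁷ V²
V_n = √(1.82×10⁻⁷) = 4.27×10⁻⁴ V = 427 µV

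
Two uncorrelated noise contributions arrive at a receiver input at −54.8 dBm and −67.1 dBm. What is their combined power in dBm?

Convert to linear, add, convert back:
P₁ = 3.31×10⁻⁹ W, P₂ = 1.95×10⁻¹⁰ W
P_tot = 3.51×10⁻⁹ W → 10 log₁₀(P_tot / 10⁻³) = −54.6 dBm

−54.6 dBm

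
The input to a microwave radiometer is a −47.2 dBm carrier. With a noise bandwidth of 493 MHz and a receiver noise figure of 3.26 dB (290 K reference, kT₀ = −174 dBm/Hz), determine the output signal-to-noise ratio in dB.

Noise floor: N = −174 + 10 log₁₀(B) + NF
10 log₁₀(4.93×10⁸) = 86.93 dB
N = −174 + 86.93 + 3.26 = −83.81 dBm
SNR = P_sig − N = −47.2 − (−83.81) = 36.61 dB → 36.6 dB

36.6 dB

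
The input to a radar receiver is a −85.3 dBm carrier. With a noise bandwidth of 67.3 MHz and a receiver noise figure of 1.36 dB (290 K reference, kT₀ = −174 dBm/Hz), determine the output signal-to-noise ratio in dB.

Noise floor: N = −174 + 10 log₁₀(B) + NF
10 log₁₀(6.73×10⁷) = 78.28 dB
N = −174 + 78.28 + 1.36 = −94.36 dBm
SNR = P_sig − N = −85.3 − (−94.36) = 9.06 dB → 9.1 dB

9.1 dB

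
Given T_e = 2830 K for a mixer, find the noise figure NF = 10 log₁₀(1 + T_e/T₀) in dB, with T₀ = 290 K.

F = 1 + T_e/T₀ = 1 + 2830/290 = 10.7586
NF = 10 log₁₀(10.7586) = 10.32 dB

10.32 dB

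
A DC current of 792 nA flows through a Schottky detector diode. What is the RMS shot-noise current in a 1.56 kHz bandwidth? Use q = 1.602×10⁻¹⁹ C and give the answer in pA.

I_n = √(2qI·B)
2qI·B = 2 × 1.602×10⁻¹⁹ × 7.92×10⁻⁷ × 1.56×10³ = 3.96×10⁻²² A²
I_n = √(3.96×10⁻²²) = 1.99×10⁻¹¹ A = 19.9 pA

19.9 pA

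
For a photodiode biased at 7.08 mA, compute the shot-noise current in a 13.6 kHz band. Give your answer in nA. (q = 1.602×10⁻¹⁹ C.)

5.55 nA

I_n = √(2qI·B)
2qI·B = 2 × 1.602×10⁻¹⁹ × 7.08×10⁻³ × 1.36×10⁴ = 3.09×10⁻¹⁷ A²
I_n = √(3.09×10⁻¹⁷) = 5.55×10⁻⁹ A = 5.55 nA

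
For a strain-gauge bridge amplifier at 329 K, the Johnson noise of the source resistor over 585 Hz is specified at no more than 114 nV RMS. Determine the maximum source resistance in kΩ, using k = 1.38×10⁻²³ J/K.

1.22 kΩ

Johnson–Nyquist: V_n = √(4kTRB) ⇒ R = V_n² / (4kTB)
4kTB = 4 × 1.38×10⁻²³ × 329 × 5.85×10² = 1.06×10⁻¹⁷
R = (1.14×10⁻⁷)² / 1.06×10⁻¹⁷ = 1.22×10³ Ω = 1.22 kΩ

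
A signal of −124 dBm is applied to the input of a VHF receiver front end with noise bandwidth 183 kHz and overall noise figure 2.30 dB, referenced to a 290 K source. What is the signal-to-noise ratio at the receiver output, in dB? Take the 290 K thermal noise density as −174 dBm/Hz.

−4.9 dB

Noise floor: N = −174 + 10 log₁₀(B) + NF
10 log₁₀(1.83×10⁵) = 52.62 dB
N = −174 + 52.62 + 2.30 = −119.08 dBm
SNR = P_sig − N = −124 − (−119.08) = −4.92 dB → −4.9 dB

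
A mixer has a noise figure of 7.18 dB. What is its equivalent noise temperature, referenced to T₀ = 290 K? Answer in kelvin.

1225 K

F = 10^(7.18/10) = 5.22396
T_e = (F − 1)·T₀ = (5.22396 − 1) × 290 = 1225 K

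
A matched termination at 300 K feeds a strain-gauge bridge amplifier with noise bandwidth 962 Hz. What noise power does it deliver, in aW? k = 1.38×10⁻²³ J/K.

3.98 aW

P_n = kTB = 1.38×10⁻²³ × 300 × 9.62×10² = 3.98×10⁻¹⁸ W = 3.98 aW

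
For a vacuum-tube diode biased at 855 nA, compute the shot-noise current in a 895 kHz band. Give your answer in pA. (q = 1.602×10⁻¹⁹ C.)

495 pA

I_n = √(2qI·B)
2qI·B = 2 × 1.602×10⁻¹⁹ × 8.55×10⁻⁷ × 8.95×10⁵ = 2.45×10⁻¹⁹ A²
I_n = √(2.45×10⁻¹⁹) = 4.95×10⁻¹⁰ A = 495 pA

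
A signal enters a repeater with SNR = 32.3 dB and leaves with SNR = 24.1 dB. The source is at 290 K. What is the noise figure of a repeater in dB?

8.2 dB

NF (dB) = SNR_in(dB) − SNR_out(dB) when the source is at T₀
NF = 32.3 − 24.1 = 8.2 dB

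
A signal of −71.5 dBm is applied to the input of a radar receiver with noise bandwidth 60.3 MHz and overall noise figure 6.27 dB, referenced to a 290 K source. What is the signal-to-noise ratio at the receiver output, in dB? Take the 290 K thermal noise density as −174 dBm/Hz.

Noise floor: N = −174 + 10 log₁₀(B) + NF
10 log₁₀(6.03×10⁷) = 77.8 dB
N = −174 + 77.8 + 6.27 = −89.93 dBm
SNR = P_sig − N = −71.5 − (−89.93) = 18.43 dB → 18.4 dB

18.4 dB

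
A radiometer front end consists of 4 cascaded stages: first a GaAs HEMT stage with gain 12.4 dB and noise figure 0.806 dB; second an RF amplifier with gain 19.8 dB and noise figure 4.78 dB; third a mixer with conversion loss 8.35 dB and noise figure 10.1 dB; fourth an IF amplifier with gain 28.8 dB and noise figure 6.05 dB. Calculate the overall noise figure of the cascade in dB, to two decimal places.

Convert to linear (a loss of L dB is a gain of −L dB): F_i = 10^(NF_i/10), G_i = 10^(G_i,dB/10)
  Stage 1: F_1 = 10^(0.806/10) = 1.204, G_1 = 10^(12.4/10) = 17.38
  Stage 2: F_2 = 10^(4.78/10) = 3.006, G_2 = 10^(19.8/10) = 95.50
  Stage 3: F_3 = 10^(10.1/10) = 10.23, G_3 = 10^(−8.35/10) = 0.1462
  Stage 4: F_4 = 10^(6.05/10) = 4.027, G_4 = 10^(28.8/10) = 758.6
Friis cascade:
  F = 1.204 + (3.006 − 1)/17.38 + (10.23 − 1)/1660 + (4.027 − 1)/242.7 = 1.337
NF = 10 log₁₀(1.337) = 1.26 dB

1.26 dB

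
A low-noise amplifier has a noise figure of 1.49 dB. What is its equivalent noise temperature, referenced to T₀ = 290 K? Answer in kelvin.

F = 10^(1.49/10) = 1.40929
T_e = (F − 1)·T₀ = (1.40929 − 1) × 290 = 119 K

119 K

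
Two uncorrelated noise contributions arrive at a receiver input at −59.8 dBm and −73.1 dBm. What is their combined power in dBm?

−59.6 dBm

Convert to linear, add, convert back:
P₁ = 1.05×10⁻⁹ W, P₂ = 4.90×10⁻¹¹ W
P_tot = 1.10×10⁻⁹ W → 10 log₁₀(P_tot / 10⁻³) = −59.6 dBm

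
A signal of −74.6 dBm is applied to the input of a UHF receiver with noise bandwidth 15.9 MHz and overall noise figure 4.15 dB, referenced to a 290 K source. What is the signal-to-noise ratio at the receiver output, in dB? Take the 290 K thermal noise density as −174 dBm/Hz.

23.2 dB

Noise floor: N = −174 + 10 log₁₀(B) + NF
10 log₁₀(1.59×10⁷) = 72.01 dB
N = −174 + 72.01 + 4.15 = −97.84 dBm
SNR = P_sig − N = −74.6 − (−97.84) = 23.24 dB → 23.2 dB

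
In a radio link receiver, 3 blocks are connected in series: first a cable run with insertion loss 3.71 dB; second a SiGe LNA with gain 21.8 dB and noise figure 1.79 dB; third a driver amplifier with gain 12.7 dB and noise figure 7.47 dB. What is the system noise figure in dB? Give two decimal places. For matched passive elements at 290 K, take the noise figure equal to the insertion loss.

Convert to linear (a loss of L dB is a gain of −L dB): F_i = 10^(NF_i/10), G_i = 10^(G_i,dB/10)
  Stage 1: F_1 = 10^(3.71/10) = 2.350, G_1 = 10^(−3.71/10) = 0.4256
  Stage 2: F_2 = 10^(1.79/10) = 1.510, G_2 = 10^(21.8/10) = 151.4
  Stage 3: F_3 = 10^(7.47/10) = 5.585, G_3 = 10^(12.7/10) = 18.62
Friis cascade:
  F = 2.350 + (1.510 − 1)/0.4256 + (5.585 − 1)/64.42 = 3.619
NF = 10 log₁₀(3.619) = 5.59 dB

5.59 dB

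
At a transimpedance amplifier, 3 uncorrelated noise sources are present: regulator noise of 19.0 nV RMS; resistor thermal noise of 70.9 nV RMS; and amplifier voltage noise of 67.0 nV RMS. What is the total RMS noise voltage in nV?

Uncorrelated sources add in power (mean-square): V_tot = √(ΣV_i²)
V_tot = √[(1.90×10⁻⁸)² + (7.09×10⁻⁸)² + (6.70×10⁻⁸)²] = 9.94×10⁻⁸ V = 99.4 nV

99.4 nV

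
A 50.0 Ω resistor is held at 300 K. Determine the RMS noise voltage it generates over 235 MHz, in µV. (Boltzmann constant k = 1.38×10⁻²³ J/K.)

V_n = √(4kTRB)
4kTRB = 4 × 1.38×10⁻²³ × 300 × 5.00×10¹ × 2.35×10⁸ = 1.95×10⁻¹⁰ V²
V_n = √(1.95×10⁻¹⁰) = 1.39×10⁻⁵ V = 13.9 µV

13.9 µV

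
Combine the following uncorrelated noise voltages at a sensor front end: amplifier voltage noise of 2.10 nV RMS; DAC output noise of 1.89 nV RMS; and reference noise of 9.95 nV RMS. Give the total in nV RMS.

Uncorrelated sources add in power (mean-square): V_tot = √(ΣV_i²)
V_tot = √[(2.10×10⁻⁹)² + (1.89×10⁻⁹)² + (9.95×10⁻⁹)²] = 1.03×10⁻⁸ V = 10.3 nV

10.3 nV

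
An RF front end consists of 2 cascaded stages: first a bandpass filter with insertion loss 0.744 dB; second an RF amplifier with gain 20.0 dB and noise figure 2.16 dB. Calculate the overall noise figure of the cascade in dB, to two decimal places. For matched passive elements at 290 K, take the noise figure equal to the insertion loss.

Convert to linear (a loss of L dB is a gain of −L dB): F_i = 10^(NF_i/10), G_i = 10^(G_i,dB/10)
  Stage 1: F_1 = 10^(0.744/10) = 1.187, G_1 = 10^(−0.744/10) = 0.8426
  Stage 2: F_2 = 10^(2.16/10) = 1.644, G_2 = 10^(20.0/10) = 100.0
Friis cascade:
  F = 1.187 + (1.644 − 1)/0.8426 = 1.952
NF = 10 log₁₀(1.952) = 2.90 dB

2.90 dB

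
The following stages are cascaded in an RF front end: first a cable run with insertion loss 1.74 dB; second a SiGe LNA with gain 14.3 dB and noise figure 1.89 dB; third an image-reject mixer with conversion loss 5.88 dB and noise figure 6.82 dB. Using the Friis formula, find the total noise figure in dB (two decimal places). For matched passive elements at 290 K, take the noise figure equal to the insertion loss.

Convert to linear (a loss of L dB is a gain of −L dB): F_i = 10^(NF_i/10), G_i = 10^(G_i,dB/10)
  Stage 1: F_1 = 10^(1.74/10) = 1.493, G_1 = 10^(−1.74/10) = 0.6699
  Stage 2: F_2 = 10^(1.89/10) = 1.545, G_2 = 10^(14.3/10) = 26.92
  Stage 3: F_3 = 10^(6.82/10) = 4.808, G_3 = 10^(−5.88/10) = 0.2582
Friis cascade:
  F = 1.493 + (1.545 − 1)/0.6699 + (4.808 − 1)/18.03 = 2.518
NF = 10 log₁₀(2.518) = 4.01 dB

4.01 dB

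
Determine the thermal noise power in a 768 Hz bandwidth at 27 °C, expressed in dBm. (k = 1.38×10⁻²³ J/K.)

T = 27 °C + 273.15 = 300.15 K
P_n = kTB = 1.38×10⁻²³ × 300.15 × 7.68×10² = 3.18×10⁻¹⁸ W
In dBm: 10 log₁₀(3.18×10⁻¹⁸ / 10⁻³) = −145.0 dBm

−145.0 dBm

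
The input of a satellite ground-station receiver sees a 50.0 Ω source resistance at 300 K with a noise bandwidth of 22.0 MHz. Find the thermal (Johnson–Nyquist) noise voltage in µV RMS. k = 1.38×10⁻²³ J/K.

V_n = √(4kTRB)
4kTRB = 4 × 1.38×10⁻²³ × 300 × 5.00×10¹ × 2.20×10⁷ = 1.82×10⁻¹¹ V²
V_n = √(1.82×10⁻¹¹) = 4.27×10⁻⁶ V = 4.27 µV

4.27 µV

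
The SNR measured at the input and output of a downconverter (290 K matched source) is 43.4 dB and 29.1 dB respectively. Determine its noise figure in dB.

NF (dB) = SNR_in(dB) − SNR_out(dB) when the source is at T₀
NF = 43.4 − 29.1 = 14.3 dB

14.3 dB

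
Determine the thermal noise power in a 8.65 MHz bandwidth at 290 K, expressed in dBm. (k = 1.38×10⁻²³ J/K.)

P_n = kTB = 1.38×10⁻²³ × 290 × 8.65×10⁶ = 3.46×10⁻¹⁴ W
In dBm: 10 log₁₀(3.46×10⁻¹⁴ / 10⁻³) = −104.6 dBm

−104.6 dBm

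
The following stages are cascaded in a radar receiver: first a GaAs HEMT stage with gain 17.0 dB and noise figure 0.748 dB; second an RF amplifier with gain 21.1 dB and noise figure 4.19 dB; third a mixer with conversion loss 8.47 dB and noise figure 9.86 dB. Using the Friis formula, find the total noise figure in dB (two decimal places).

0.87 dB

Convert to linear (a loss of L dB is a gain of −L dB): F_i = 10^(NF_i/10), G_i = 10^(G_i,dB/10)
  Stage 1: F_1 = 10^(0.748/10) = 1.188, G_1 = 10^(17.0/10) = 50.12
  Stage 2: F_2 = 10^(4.19/10) = 2.624, G_2 = 10^(21.1/10) = 128.8
  Stage 3: F_3 = 10^(9.86/10) = 9.683, G_3 = 10^(−8.47/10) = 0.1422
Friis cascade:
  F = 1.188 + (2.624 − 1)/50.12 + (9.683 − 1)/6457 = 1.222
NF = 10 log₁₀(1.222) = 0.87 dB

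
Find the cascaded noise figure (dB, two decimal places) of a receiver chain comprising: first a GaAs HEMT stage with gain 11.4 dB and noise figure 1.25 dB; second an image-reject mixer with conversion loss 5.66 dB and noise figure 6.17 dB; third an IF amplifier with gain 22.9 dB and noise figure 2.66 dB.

2.52 dB

Convert to linear (a loss of L dB is a gain of −L dB): F_i = 10^(NF_i/10), G_i = 10^(G_i,dB/10)
  Stage 1: F_1 = 10^(1.25/10) = 1.334, G_1 = 10^(11.4/10) = 13.80
  Stage 2: F_2 = 10^(6.17/10) = 4.140, G_2 = 10^(−5.66/10) = 0.2716
  Stage 3: F_3 = 10^(2.66/10) = 1.845, G_3 = 10^(22.9/10) = 195.0
Friis cascade:
  F = 1.334 + (4.140 − 1)/13.80 + (1.845 − 1)/3.750 = 1.786
NF = 10 log₁₀(1.786) = 2.52 dB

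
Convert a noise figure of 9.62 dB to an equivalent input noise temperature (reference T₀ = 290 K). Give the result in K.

2367 K

F = 10^(9.62/10) = 9.1622
T_e = (F − 1)·T₀ = (9.1622 − 1) × 290 = 2367 K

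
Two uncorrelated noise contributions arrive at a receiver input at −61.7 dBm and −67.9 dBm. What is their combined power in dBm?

Convert to linear, add, convert back:
P₁ = 6.76×10⁻¹⁰ W, P₂ = 1.62×10⁻¹⁰ W
P_tot = 8.38×10⁻¹⁰ W → 10 log₁₀(P_tot / 10⁻³) = −60.8 dBm

−60.8 dBm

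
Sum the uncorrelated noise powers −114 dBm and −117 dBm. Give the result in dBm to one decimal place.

−112.2 dBm

Convert to linear, add, convert back:
P₁ = 3.98×10⁻¹⁵ W, P₂ = 2.00×10⁻¹⁵ W
P_tot = 5.98×10⁻¹⁵ W → 10 log₁₀(P_tot / 10⁻³) = −112.2 dBm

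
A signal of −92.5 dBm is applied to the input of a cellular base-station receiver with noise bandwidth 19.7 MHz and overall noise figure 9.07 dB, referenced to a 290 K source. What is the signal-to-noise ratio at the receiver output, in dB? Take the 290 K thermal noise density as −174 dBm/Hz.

Noise floor: N = −174 + 10 log₁₀(B) + NF
10 log₁₀(1.97×10⁷) = 72.94 dB
N = −174 + 72.94 + 9.07 = −91.99 dBm
SNR = P_sig − N = −92.5 − (−91.99) = −0.51 dB → −0.5 dB

−0.5 dB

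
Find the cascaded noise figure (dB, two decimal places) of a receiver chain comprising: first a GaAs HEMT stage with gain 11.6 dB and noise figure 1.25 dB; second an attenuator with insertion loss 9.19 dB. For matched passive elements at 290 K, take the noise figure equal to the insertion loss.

Convert to linear (a loss of L dB is a gain of −L dB): F_i = 10^(NF_i/10), G_i = 10^(G_i,dB/10)
  Stage 1: F_1 = 10^(1.25/10) = 1.334, G_1 = 10^(11.6/10) = 14.45
  Stage 2: F_2 = 10^(9.19/10) = 8.299, G_2 = 10^(−9.19/10) = 0.1205
Friis cascade:
  F = 1.334 + (8.299 − 1)/14.45 = 1.838
NF = 10 log₁₀(1.838) = 2.64 dB

2.64 dB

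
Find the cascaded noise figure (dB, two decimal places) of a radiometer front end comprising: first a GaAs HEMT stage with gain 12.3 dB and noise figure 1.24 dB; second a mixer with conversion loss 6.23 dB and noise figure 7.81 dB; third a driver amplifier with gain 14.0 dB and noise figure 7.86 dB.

4.61 dB

Convert to linear (a loss of L dB is a gain of −L dB): F_i = 10^(NF_i/10), G_i = 10^(G_i,dB/10)
  Stage 1: F_1 = 10^(1.24/10) = 1.330, G_1 = 10^(12.3/10) = 16.98
  Stage 2: F_2 = 10^(7.81/10) = 6.039, G_2 = 10^(−6.23/10) = 0.2382
  Stage 3: F_3 = 10^(7.86/10) = 6.109, G_3 = 10^(14.0/10) = 25.12
Friis cascade:
  F = 1.330 + (6.039 − 1)/16.98 + (6.109 − 1)/4.046 = 2.890
NF = 10 log₁₀(2.890) = 4.61 dB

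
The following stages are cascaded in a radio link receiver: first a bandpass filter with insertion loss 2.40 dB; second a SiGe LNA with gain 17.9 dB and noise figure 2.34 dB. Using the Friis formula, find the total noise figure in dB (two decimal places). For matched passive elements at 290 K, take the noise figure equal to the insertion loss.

4.74 dB

Convert to linear (a loss of L dB is a gain of −L dB): F_i = 10^(NF_i/10), G_i = 10^(G_i,dB/10)
  Stage 1: F_1 = 10^(2.40/10) = 1.738, G_1 = 10^(−2.40/10) = 0.5754
  Stage 2: F_2 = 10^(2.34/10) = 1.714, G_2 = 10^(17.9/10) = 61.66
Friis cascade:
  F = 1.738 + (1.714 − 1)/0.5754 = 2.979
NF = 10 log₁₀(2.979) = 4.74 dB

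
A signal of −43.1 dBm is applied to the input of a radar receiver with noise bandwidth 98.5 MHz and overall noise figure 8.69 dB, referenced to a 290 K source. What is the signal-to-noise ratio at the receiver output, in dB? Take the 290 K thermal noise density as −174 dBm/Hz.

Noise floor: N = −174 + 10 log₁₀(B) + NF
10 log₁₀(9.85×10⁷) = 79.93 dB
N = −174 + 79.93 + 8.69 = −85.38 dBm
SNR = P_sig − N = −43.1 − (−85.38) = 42.28 dB → 42.3 dB

42.3 dB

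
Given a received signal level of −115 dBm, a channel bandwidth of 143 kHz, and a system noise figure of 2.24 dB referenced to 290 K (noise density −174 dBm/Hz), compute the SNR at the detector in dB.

5.2 dB

Noise floor: N = −174 + 10 log₁₀(B) + NF
10 log₁₀(1.43×10⁵) = 51.55 dB
N = −174 + 51.55 + 2.24 = −120.21 dBm
SNR = P_sig − N = −115 − (−120.21) = 5.21 dB → 5.2 dB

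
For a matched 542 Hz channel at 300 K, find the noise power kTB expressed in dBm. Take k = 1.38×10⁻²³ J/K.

−146.5 dBm

P_n = kTB = 1.38×10⁻²³ × 300 × 5.42×10² = 2.24×10⁻¹⁸ W
In dBm: 10 log₁₀(2.24×10⁻¹⁸ / 10⁻³) = −146.5 dBm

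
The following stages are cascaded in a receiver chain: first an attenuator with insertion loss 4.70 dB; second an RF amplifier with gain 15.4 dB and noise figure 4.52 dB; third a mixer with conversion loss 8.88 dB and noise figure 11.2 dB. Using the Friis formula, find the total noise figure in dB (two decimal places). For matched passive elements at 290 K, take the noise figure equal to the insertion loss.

9.73 dB

Convert to linear (a loss of L dB is a gain of −L dB): F_i = 10^(NF_i/10), G_i = 10^(G_i,dB/10)
  Stage 1: F_1 = 10^(4.70/10) = 2.951, G_1 = 10^(−4.70/10) = 0.3388
  Stage 2: F_2 = 10^(4.52/10) = 2.831, G_2 = 10^(15.4/10) = 34.67
  Stage 3: F_3 = 10^(11.2/10) = 13.18, G_3 = 10^(−8.88/10) = 0.1294
Friis cascade:
  F = 2.951 + (2.831 − 1)/0.3388 + (13.18 − 1)/11.75 = 9.393
NF = 10 log₁₀(9.393) = 9.73 dB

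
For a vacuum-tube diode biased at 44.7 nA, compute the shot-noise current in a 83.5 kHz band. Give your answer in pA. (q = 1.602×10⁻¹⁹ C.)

34.6 pA

I_n = √(2qI·B)
2qI·B = 2 × 1.602×10⁻¹⁹ × 4.47×10⁻⁸ × 8.35×10⁴ = 1.20×10⁻²¹ A²
I_n = √(1.20×10⁻²¹) = 3.46×10⁻¹¹ A = 34.6 pA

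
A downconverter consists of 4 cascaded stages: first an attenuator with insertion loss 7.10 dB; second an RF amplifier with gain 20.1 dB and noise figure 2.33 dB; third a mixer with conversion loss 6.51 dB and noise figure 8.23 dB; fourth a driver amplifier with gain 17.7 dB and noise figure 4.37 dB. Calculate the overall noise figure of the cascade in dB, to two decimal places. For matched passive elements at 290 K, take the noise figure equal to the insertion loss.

9.75 dB

Convert to linear (a loss of L dB is a gain of −L dB): F_i = 10^(NF_i/10), G_i = 10^(G_i,dB/10)
  Stage 1: F_1 = 10^(7.10/10) = 5.129, G_1 = 10^(−7.10/10) = 0.1950
  Stage 2: F_2 = 10^(2.33/10) = 1.710, G_2 = 10^(20.1/10) = 102.3
  Stage 3: F_3 = 10^(8.23/10) = 6.653, G_3 = 10^(−6.51/10) = 0.2234
  Stage 4: F_4 = 10^(4.37/10) = 2.735, G_4 = 10^(17.7/10) = 58.88
Friis cascade:
  F = 5.129 + (1.710 − 1)/0.1950 + (6.653 − 1)/19.95 + (2.735 − 1)/4.457 = 9.443
NF = 10 log₁₀(9.443) = 9.75 dB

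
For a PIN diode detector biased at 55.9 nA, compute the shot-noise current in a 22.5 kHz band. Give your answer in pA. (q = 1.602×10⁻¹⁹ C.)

I_n = √(2qI·B)
2qI·B = 2 × 1.602×10⁻¹⁹ × 5.59×10⁻⁸ × 2.25×10⁴ = 4.03×10⁻²² A²
I_n = √(4.03×10⁻²²) = 2.01×10⁻¹¹ A = 20.1 pA

20.1 pA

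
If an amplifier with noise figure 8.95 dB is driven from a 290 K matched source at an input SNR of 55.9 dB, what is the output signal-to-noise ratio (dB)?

46.95 dB

By definition F = SNR_in/SNR_out, so in dB: SNR_out = SNR_in − NF
SNR_out = 55.9 − 8.95 = 46.95 dB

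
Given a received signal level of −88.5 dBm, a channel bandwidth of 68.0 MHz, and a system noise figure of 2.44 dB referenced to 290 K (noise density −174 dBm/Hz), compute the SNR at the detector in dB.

4.7 dB

Noise floor: N = −174 + 10 log₁₀(B) + NF
10 log₁₀(6.80×10⁷) = 78.33 dB
N = −174 + 78.33 + 2.44 = −93.23 dBm
SNR = P_sig − N = −88.5 − (−93.23) = 4.73 dB → 4.7 dB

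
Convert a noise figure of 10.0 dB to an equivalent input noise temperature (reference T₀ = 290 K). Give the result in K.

2610 K

F = 10^(10.0/10) = 10
T_e = (F − 1)·T₀ = (10 − 1) × 290 = 2610 K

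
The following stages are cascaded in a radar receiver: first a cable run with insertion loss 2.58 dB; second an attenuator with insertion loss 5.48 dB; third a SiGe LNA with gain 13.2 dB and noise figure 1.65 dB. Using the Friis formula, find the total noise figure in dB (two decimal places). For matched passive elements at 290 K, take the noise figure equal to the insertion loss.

Convert to linear (a loss of L dB is a gain of −L dB): F_i = 10^(NF_i/10), G_i = 10^(G_i,dB/10)
  Stage 1: F_1 = 10^(2.58/10) = 1.811, G_1 = 10^(−2.58/10) = 0.5521
  Stage 2: F_2 = 10^(5.48/10) = 3.532, G_2 = 10^(−5.48/10) = 0.2831
  Stage 3: F_3 = 10^(1.65/10) = 1.462, G_3 = 10^(13.2/10) = 20.89
Friis cascade:
  F = 1.811 + (3.532 − 1)/0.5521 + (1.462 − 1)/0.1563 = 9.354
NF = 10 log₁₀(9.354) = 9.71 dB

9.71 dB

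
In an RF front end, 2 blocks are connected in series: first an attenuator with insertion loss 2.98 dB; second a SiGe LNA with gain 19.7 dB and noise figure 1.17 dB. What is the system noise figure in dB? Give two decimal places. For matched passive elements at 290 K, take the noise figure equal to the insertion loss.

4.15 dB

Convert to linear (a loss of L dB is a gain of −L dB): F_i = 10^(NF_i/10), G_i = 10^(G_i,dB/10)
  Stage 1: F_1 = 10^(2.98/10) = 1.986, G_1 = 10^(−2.98/10) = 0.5035
  Stage 2: F_2 = 10^(1.17/10) = 1.309, G_2 = 10^(19.7/10) = 93.33
Friis cascade:
  F = 1.986 + (1.309 − 1)/0.5035 = 2.600
NF = 10 log₁₀(2.600) = 4.15 dB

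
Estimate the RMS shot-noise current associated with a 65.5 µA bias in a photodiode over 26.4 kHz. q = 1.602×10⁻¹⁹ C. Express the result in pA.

I_n = √(2qI·B)
2qI·B = 2 × 1.602×10⁻¹⁹ × 6.55×10⁻⁵ × 2.64×10⁴ = 5.54×10⁻¹⁹ A²
I_n = √(5.54×10⁻¹⁹) = 7.44×10⁻¹⁰ A = 744 pA

744 pA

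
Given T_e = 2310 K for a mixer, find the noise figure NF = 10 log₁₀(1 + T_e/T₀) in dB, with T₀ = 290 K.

F = 1 + T_e/T₀ = 1 + 2310/290 = 8.96552
NF = 10 log₁₀(8.96552) = 9.53 dB

9.53 dB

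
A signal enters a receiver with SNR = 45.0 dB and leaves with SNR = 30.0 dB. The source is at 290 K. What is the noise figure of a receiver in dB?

NF (dB) = SNR_in(dB) − SNR_out(dB) when the source is at T₀
NF = 45.0 − 30.0 = 15.0 dB

15.0 dB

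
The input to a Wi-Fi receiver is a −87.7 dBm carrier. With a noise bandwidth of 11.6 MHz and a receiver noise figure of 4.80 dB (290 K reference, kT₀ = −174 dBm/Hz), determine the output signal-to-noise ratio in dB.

Noise floor: N = −174 + 10 log₁₀(B) + NF
10 log₁₀(1.16×10⁷) = 70.64 dB
N = −174 + 70.64 + 4.80 = −98.56 dBm
SNR = P_sig − N = −87.7 − (−98.56) = 10.86 dB → 10.9 dB

10.9 dB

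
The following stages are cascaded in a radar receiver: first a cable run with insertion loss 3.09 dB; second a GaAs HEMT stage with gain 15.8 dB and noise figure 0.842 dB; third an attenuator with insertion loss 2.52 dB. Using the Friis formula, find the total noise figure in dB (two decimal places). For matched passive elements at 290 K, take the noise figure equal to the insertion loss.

Convert to linear (a loss of L dB is a gain of −L dB): F_i = 10^(NF_i/10), G_i = 10^(G_i,dB/10)
  Stage 1: F_1 = 10^(3.09/10) = 2.037, G_1 = 10^(−3.09/10) = 0.4909
  Stage 2: F_2 = 10^(0.842/10) = 1.214, G_2 = 10^(15.8/10) = 38.02
  Stage 3: F_3 = 10^(2.52/10) = 1.786, G_3 = 10^(−2.52/10) = 0.5598
Friis cascade:
  F = 2.037 + (1.214 − 1)/0.4909 + (1.786 − 1)/18.66 = 2.515
NF = 10 log₁₀(2.515) = 4.01 dB

4.01 dB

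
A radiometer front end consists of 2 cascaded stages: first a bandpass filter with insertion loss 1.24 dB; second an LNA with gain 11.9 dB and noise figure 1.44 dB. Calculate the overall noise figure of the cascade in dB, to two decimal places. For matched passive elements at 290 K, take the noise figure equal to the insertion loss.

2.68 dB

Convert to linear (a loss of L dB is a gain of −L dB): F_i = 10^(NF_i/10), G_i = 10^(G_i,dB/10)
  Stage 1: F_1 = 10^(1.24/10) = 1.330, G_1 = 10^(−1.24/10) = 0.7516
  Stage 2: F_2 = 10^(1.44/10) = 1.393, G_2 = 10^(11.9/10) = 15.49
Friis cascade:
  F = 1.330 + (1.393 − 1)/0.7516 = 1.854
NF = 10 log₁₀(1.854) = 2.68 dB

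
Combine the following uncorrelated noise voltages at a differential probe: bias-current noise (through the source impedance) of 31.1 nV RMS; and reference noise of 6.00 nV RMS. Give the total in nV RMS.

Uncorrelated sources add in power (mean-square): V_tot = √(ΣV_i²)
V_tot = √[(3.11×10⁻⁸)² + (6.00×10⁻⁹)²] = 3.17×10⁻⁸ V = 31.7 nV

31.7 nV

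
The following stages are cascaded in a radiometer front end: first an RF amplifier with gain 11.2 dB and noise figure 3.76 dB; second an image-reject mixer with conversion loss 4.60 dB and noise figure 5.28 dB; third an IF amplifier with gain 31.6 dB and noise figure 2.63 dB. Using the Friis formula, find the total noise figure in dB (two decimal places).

4.38 dB

Convert to linear (a loss of L dB is a gain of −L dB): F_i = 10^(NF_i/10), G_i = 10^(G_i,dB/10)
  Stage 1: F_1 = 10^(3.76/10) = 2.377, G_1 = 10^(11.2/10) = 13.18
  Stage 2: F_2 = 10^(5.28/10) = 3.373, G_2 = 10^(−4.60/10) = 0.3467
  Stage 3: F_3 = 10^(2.63/10) = 1.832, G_3 = 10^(31.6/10) = 1445
Friis cascade:
  F = 2.377 + (3.373 − 1)/13.18 + (1.832 − 1)/4.571 = 2.739
NF = 10 log₁₀(2.739) = 4.38 dB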